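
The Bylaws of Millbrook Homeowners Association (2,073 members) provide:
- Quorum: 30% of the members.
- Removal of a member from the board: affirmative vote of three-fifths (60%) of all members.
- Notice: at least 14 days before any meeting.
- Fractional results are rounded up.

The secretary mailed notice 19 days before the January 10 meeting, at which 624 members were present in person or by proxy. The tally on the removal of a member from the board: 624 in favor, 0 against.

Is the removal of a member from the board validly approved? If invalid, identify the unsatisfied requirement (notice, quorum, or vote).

Invalid — vote requirement not satisfied.

Notice: 19 days given; 14 required. Satisfied.
Quorum: 30% of 2,073 = 621.90, rounded up to 622; 624 present. Satisfied.
Vote: requires three-fifths of all members (2,073); 3/5 of 2073 = 1243.80, rounded up to 1244, so 1,244 needed; 624 in favor. Not satisfied.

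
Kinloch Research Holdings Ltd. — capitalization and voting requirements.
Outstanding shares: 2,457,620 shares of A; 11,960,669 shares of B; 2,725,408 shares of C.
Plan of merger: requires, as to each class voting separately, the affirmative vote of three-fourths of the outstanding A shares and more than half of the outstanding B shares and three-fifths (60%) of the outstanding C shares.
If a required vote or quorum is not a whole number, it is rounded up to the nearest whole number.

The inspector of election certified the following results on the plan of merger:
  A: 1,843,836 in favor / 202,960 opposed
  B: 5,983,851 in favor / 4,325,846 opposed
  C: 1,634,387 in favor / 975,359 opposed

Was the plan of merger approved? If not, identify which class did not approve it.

A: 3/4 of 2457620 = 1843215; 1,843,215 required, 1,843,836 in favor — approved.
B: a majority of 11960669 is 5980335; 5,980,335 required, 5,983,851 in favor — approved.
C: 3/5 of 2725408 = 1635244.80, rounded up to 1635245; 1,635,245 required, 1,634,387 in favor — not approved.

Not approved — the C shares did not give the required vote.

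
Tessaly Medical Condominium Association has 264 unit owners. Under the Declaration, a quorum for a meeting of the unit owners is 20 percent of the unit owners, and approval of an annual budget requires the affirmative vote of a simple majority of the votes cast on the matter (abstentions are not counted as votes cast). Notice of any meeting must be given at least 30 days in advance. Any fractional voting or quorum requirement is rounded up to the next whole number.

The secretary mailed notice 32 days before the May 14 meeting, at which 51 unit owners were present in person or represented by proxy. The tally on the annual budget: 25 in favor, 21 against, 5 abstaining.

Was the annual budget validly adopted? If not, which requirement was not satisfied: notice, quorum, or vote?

Notice: 32 days given; 30 required. Satisfied.
Quorum: 20% of 264 = 52.80, rounded up to 53; 51 present. Not satisfied.
Vote: requires a majority of the votes cast (51 − 5 abstaining = 46); a majority of 46 is 24, so 24 needed; 25 in favor. Satisfied.

Invalid — quorum requirement not satisfied.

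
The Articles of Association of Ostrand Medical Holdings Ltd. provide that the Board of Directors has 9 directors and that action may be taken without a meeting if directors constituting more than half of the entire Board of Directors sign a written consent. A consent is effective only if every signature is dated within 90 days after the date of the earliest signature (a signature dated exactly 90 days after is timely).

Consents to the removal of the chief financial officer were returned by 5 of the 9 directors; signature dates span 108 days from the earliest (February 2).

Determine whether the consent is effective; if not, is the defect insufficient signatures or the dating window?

Signatures required: more than half of 9 — a majority of 9 is 5, so 5 needed; 5 signed. Sufficient.
Dating window: the latest signature is 108 days after the earliest; the limit is 90 days. Outside the window.

Not effective — dating-window requirement not satisfied.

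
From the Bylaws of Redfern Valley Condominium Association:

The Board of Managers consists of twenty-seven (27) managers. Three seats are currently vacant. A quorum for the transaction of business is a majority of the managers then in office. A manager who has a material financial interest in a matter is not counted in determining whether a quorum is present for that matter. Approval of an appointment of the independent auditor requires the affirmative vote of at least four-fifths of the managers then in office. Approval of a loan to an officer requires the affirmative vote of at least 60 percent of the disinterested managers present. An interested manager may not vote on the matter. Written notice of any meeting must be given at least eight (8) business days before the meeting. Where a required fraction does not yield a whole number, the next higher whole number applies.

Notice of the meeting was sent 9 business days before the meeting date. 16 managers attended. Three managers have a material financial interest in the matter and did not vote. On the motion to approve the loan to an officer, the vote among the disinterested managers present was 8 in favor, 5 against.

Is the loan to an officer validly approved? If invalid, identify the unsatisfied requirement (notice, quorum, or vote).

Valid — all requirements satisfied.

Notice: 9 business days given; 8 required (9 ≥ 8). Satisfied.
Quorum: 16 present, but the 3 interested managers do not count, leaving 13. Quorum is 13. Satisfied.
Vote: the loan to an officer requires three-fifths of the disinterested managers present (16 − 3 = 13). 3/5 of 13 = 7.80, rounded up to 8, so 8 affirmative votes are needed; 8 voted in favor. Satisfied.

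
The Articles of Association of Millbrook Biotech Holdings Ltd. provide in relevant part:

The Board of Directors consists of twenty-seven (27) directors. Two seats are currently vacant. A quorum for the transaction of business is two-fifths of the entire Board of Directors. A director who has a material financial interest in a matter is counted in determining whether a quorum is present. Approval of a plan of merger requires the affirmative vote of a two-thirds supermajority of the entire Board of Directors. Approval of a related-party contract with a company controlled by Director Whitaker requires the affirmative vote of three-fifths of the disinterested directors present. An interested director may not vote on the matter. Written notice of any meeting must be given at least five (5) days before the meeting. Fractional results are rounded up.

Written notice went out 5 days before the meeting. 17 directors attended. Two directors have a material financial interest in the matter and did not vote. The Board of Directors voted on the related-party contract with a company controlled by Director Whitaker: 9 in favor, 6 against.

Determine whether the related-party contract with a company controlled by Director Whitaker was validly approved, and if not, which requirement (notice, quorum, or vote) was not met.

Notice: 5 days given; 5 required (5 ≥ 5). Satisfied.
Quorum: 17 present (interested directors count toward quorum); quorum is 11. Satisfied.
Vote: the related-party contract with a company controlled by Director Whitaker requires three-fifths of the disinterested directors present (17 − 2 = 15). 3/5 of 15 = 9, so 9 affirmative votes are needed; 9 voted in favor. Satisfied.

Valid — all requirements satisfied.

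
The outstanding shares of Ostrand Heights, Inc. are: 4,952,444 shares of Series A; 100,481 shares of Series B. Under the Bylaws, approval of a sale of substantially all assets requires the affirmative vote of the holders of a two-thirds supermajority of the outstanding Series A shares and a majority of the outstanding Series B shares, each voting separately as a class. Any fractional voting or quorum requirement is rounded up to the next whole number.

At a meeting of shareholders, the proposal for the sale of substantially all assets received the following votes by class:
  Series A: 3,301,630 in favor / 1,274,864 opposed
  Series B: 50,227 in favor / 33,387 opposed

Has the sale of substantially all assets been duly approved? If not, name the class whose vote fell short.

Series A: 2/3 of 4952444 = 3301629.33, rounded up to 3301630; 3,301,630 required, 3,301,630 in favor — approved.
Series B: a majority of 100481 is 50241; 50,241 required, 50,227 in favor — not approved.

Not approved — the Series B shares did not give the required vote.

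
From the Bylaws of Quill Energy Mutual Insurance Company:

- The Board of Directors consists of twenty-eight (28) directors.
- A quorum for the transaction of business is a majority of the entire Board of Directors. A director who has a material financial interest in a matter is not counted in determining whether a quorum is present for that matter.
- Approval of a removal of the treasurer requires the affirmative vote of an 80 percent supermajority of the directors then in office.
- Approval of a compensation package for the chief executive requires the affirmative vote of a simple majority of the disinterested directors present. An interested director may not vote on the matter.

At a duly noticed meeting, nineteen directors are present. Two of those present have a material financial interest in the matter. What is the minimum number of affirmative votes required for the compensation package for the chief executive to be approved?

9

The compensation package for the chief executive requires a majority of the disinterested directors present (19 − 2 = 17).
A majority of 17 is 9.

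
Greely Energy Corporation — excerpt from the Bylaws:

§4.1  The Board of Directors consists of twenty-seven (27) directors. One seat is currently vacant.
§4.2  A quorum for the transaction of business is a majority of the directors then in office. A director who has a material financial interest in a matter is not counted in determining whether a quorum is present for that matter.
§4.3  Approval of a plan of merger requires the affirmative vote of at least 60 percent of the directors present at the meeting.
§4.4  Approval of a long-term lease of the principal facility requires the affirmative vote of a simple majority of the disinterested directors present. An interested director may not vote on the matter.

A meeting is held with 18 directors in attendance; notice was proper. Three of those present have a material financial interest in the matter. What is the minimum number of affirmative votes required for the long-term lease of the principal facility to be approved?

The long-term lease of the principal facility requires a majority of the disinterested directors present (18 − 3 = 15).
A majority of 15 is 8.

8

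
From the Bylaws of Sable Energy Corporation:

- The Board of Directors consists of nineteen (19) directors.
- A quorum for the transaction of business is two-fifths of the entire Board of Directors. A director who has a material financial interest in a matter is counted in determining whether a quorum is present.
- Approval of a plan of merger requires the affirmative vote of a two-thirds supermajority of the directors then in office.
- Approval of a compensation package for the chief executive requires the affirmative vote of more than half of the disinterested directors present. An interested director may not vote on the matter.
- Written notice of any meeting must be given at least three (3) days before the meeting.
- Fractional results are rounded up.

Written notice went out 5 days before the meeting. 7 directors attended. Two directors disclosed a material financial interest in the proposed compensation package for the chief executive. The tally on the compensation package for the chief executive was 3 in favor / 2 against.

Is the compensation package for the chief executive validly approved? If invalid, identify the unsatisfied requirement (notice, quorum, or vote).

Notice: 5 days given; 3 required (5 ≥ 3). Satisfied.
Quorum: 7 present (interested directors count toward quorum); quorum is 8. Not satisfied.
Vote: the compensation package for the chief executive requires a majority of the disinterested directors present (7 − 2 = 5). A majority of 5 is 3, so 3 affirmative votes are needed; 3 voted in favor. Satisfied. (Moot — without a quorum no business can be validly transacted.)

Invalid — quorum requirement not satisfied.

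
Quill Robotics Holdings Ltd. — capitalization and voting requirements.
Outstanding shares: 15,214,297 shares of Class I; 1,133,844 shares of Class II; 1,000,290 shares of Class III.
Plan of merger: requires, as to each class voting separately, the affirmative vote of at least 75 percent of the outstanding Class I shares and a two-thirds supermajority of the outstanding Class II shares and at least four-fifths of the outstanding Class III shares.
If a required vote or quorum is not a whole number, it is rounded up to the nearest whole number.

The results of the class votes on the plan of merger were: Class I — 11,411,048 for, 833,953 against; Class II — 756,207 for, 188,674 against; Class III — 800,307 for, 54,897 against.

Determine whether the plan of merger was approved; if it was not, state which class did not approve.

Class I: 3/4 of 15214297 = 11410722.75, rounded up to 11410723; 11,410,723 required, 11,411,048 in favor — approved.
Class II: 2/3 of 1133844 = 755896; 755,896 required, 756,207 in favor — approved.
Class III: 4/5 of 1000290 = 800232; 800,232 required, 800,307 in favor — approved.

Approved — every class gave the required vote.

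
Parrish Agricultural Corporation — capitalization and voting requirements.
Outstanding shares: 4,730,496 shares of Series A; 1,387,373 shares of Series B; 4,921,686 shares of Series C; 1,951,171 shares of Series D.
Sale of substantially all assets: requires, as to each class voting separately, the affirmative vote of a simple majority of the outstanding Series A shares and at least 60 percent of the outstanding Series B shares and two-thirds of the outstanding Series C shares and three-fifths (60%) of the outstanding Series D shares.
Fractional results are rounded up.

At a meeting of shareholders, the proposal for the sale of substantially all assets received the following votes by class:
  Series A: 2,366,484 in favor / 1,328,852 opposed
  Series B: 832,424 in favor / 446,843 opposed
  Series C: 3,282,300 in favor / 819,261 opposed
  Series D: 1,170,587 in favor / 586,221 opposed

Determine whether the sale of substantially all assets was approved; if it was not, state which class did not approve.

Series A: a majority of 4730496 is 2365249; 2,365,249 required, 2,366,484 in favor — approved.
Series B: 3/5 of 1387373 = 832423.80, rounded up to 832424; 832,424 required, 832,424 in favor — approved.
Series C: 2/3 of 4921686 = 3281124; 3,281,124 required, 3,282,300 in favor — approved.
Series D: 3/5 of 1951171 = 1170702.60, rounded up to 1170703; 1,170,703 required, 1,170,587 in favor — not approved.

Not approved — the Series D shares did not give the required vote.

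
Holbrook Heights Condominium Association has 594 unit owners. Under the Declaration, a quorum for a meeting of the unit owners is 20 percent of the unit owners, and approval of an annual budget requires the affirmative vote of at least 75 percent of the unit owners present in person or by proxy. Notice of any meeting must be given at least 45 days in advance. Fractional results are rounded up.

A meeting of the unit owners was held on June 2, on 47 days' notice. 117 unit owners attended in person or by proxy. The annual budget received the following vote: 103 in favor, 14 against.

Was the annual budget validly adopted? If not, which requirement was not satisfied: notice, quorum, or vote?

Notice: 47 days given; 45 required. Satisfied.
Quorum: 20% of 594 = 118.80, rounded up to 119; 117 present. Not satisfied.
Vote: requires three-fourths of those present (117); 3/4 of 117 = 87.75, rounded up to 88, so 88 needed; 103 in favor. Satisfied.

Invalid — quorum requirement not satisfied.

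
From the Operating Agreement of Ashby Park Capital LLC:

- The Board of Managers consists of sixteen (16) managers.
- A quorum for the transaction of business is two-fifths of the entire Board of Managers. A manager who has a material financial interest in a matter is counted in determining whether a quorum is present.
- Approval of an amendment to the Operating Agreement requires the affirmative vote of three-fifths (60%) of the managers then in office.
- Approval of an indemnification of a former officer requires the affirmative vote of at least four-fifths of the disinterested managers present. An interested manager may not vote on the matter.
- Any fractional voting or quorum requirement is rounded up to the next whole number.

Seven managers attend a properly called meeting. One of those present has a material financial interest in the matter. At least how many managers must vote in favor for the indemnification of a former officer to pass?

5

The indemnification of a former officer requires four-fifths of the disinterested managers present (7 − 1 = 6).
4/5 of 6 = 4.80, rounded up to 5.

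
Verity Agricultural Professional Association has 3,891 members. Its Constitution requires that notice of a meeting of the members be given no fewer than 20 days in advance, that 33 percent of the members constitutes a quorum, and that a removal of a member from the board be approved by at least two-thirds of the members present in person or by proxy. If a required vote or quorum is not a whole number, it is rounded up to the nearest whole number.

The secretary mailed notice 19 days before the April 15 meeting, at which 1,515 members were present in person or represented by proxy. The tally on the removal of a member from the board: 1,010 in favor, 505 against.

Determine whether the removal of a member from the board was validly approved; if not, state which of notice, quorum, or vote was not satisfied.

Invalid — notice requirement not satisfied.

Notice: 19 days given; 20 required. Not satisfied.
Quorum: 33% of 3,891 = 1,284.03, rounded up to 1,285; 1,515 present. Satisfied.
Vote: requires two-thirds of those present (1,515); 2/3 of 1515 = 1010, so 1,010 needed; 1,010 in favor. Satisfied.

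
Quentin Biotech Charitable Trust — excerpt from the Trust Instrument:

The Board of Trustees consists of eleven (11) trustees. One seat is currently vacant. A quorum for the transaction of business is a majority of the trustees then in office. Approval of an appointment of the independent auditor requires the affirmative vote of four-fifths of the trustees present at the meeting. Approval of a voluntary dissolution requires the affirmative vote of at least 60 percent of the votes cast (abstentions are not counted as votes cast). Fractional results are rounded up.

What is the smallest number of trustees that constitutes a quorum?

A majority of 10 is 6.

6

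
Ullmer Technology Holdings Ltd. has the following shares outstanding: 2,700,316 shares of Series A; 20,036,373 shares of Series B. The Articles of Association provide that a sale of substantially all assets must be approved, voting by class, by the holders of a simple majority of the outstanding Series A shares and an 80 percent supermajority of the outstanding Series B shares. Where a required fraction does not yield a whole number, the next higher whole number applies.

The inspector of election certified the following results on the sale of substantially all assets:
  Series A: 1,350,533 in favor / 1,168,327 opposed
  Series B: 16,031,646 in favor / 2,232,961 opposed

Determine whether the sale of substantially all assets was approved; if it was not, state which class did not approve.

Approved — every class gave the required vote.

Series A: a majority of 2700316 is 1350159; 1,350,159 required, 1,350,533 in favor — approved.
Series B: 4/5 of 20036373 = 16029098.40, rounded up to 16029099; 16,029,099 required, 16,031,646 in favor — approved.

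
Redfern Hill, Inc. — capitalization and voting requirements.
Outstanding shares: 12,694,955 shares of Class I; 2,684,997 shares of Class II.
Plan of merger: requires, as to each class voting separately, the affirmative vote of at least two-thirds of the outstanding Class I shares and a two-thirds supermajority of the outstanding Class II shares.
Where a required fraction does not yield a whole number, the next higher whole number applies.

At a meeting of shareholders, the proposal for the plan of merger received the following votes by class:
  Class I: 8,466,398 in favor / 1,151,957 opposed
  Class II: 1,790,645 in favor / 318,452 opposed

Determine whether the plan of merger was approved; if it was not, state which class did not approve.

Approved — every class gave the required vote.

Class I: 2/3 of 12694955 = 8463303.33, rounded up to 8463304; 8,463,304 required, 8,466,398 in favor — approved.
Class II: 2/3 of 2684997 = 1789998; 1,789,998 required, 1,790,645 in favor — approved.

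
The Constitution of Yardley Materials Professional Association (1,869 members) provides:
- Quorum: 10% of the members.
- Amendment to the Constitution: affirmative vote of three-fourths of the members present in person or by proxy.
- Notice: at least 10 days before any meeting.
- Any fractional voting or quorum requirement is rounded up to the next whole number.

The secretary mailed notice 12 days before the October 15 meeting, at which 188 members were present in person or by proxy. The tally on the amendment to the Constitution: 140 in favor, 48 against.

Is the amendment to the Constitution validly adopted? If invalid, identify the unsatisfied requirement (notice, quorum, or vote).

Invalid — vote requirement not satisfied.

Notice: 12 days given; 10 required. Satisfied.
Quorum: 10% of 1,869 = 186.90, rounded up to 187; 188 present. Satisfied.
Vote: requires three-fourths of those present (188); 3/4 of 188 = 141, so 141 needed; 140 in favor. Not satisfied.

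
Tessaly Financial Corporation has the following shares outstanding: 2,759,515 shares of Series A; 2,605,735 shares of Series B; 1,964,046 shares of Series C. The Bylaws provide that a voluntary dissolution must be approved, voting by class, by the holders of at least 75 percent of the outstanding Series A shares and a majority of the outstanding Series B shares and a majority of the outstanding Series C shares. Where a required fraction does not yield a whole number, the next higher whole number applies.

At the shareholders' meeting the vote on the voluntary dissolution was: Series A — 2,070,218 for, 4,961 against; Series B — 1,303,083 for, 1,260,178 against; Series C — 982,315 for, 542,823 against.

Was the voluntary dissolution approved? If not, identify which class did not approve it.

Approved — every class gave the required vote.

Series A: 3/4 of 2759515 = 2069636.25, rounded up to 2069637; 2,069,637 required, 2,070,218 in favor — approved.
Series B: a majority of 2605735 is 1302868; 1,302,868 required, 1,303,083 in favor — approved.
Series C: a majority of 1964046 is 982024; 982,024 required, 982,315 in favor — approved.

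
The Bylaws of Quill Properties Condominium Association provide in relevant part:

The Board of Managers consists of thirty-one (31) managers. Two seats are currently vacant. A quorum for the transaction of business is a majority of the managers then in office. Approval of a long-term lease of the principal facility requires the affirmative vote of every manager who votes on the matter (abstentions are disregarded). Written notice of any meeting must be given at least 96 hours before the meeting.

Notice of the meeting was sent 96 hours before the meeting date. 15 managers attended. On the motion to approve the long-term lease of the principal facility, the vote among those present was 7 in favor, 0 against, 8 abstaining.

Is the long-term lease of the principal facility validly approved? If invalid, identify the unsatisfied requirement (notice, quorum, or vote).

Notice: 96 hours given; 96 required (96 ≥ 96). Satisfied.
Quorum: 15 present; quorum is 15. Satisfied.
Vote: the long-term lease of the principal facility requires the unanimous vote of the votes cast (15 present − 8 abstaining = 7). Unanimous means all 7, so 7 affirmative votes are needed; 7 voted in favor. Satisfied.

Valid — all requirements satisfied.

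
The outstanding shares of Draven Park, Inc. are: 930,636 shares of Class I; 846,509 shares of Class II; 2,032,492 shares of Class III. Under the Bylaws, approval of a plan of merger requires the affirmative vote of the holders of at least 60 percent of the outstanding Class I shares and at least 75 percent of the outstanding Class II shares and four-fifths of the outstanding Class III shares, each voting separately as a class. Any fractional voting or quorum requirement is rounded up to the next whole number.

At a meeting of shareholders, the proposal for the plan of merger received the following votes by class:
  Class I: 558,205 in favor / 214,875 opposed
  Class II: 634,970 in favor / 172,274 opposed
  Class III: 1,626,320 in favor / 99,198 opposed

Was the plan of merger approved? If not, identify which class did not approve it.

Class I: 3/5 of 930636 = 558381.60, rounded up to 558382; 558,382 required, 558,205 in favor — not approved.
Class II: 3/4 of 846509 = 634881.75, rounded up to 634882; 634,882 required, 634,970 in favor — approved.
Class III: 4/5 of 2032492 = 1625993.60, rounded up to 1625994; 1,625,994 required, 1,626,320 in favor — approved.

Not approved — the Class I shares did not give the required vote.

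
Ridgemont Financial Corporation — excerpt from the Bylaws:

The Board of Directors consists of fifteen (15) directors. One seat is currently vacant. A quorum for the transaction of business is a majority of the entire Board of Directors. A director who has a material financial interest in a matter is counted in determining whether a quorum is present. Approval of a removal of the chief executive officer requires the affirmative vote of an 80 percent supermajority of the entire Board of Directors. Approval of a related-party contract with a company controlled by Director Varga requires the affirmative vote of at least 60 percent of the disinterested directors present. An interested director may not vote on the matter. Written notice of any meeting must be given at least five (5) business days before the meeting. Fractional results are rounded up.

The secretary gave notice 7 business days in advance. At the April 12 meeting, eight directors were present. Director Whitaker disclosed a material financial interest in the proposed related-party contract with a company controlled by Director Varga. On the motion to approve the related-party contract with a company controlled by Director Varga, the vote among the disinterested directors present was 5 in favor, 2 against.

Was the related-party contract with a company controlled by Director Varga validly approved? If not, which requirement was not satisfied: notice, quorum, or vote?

Notice: 7 business days given; 5 required (7 ≥ 5). Satisfied.
Quorum: 8 present (interested directors count toward quorum); quorum is 8. Satisfied.
Vote: the related-party contract with a company controlled by Director Varga requires three-fifths of the disinterested directors present (8 − 1 = 7). 3/5 of 7 = 4.20, rounded up to 5, so 5 affirmative votes are needed; 5 voted in favor. Satisfied.

Valid — all requirements satisfied.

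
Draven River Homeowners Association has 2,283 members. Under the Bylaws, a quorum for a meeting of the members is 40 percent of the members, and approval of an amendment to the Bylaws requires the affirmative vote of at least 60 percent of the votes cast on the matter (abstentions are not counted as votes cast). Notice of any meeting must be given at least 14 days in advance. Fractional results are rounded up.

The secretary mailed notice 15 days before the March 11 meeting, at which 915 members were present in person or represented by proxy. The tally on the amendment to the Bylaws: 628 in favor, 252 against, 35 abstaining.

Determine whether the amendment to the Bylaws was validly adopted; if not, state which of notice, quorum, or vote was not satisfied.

Valid — all requirements satisfied.

Notice: 15 days given; 14 required. Satisfied.
Quorum: 40% of 2,283 = 913.20, rounded up to 914; 915 present. Satisfied.
Vote: requires three-fifths of the votes cast (915 − 35 abstaining = 880); 3/5 of 880 = 528, so 528 needed; 628 in favor. Satisfied.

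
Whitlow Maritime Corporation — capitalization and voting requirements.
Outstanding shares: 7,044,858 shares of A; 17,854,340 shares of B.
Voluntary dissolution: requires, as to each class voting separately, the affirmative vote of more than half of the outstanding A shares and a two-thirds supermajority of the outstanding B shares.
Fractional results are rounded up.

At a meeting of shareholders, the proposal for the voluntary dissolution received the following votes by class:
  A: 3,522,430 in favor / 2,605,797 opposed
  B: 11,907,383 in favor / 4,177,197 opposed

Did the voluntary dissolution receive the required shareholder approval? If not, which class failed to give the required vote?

Approved — every class gave the required vote.

A: a majority of 7044858 is 3522430; 3,522,430 required, 3,522,430 in favor — approved.
B: 2/3 of 17854340 = 11902893.33, rounded up to 11902894; 11,902,894 required, 11,907,383 in favor — approved.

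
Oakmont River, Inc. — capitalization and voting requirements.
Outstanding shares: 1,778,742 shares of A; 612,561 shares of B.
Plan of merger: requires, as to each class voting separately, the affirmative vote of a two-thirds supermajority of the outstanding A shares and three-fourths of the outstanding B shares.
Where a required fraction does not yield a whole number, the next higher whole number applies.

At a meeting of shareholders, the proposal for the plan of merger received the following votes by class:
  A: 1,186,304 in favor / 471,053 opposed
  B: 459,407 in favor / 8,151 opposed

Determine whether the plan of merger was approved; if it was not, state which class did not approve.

Not approved — the B shares did not give the required vote.

A: 2/3 of 1778742 = 1185828; 1,185,828 required, 1,186,304 in favor — approved.
B: 3/4 of 612561 = 459420.75, rounded up to 459421; 459,421 required, 459,407 in favor — not approved.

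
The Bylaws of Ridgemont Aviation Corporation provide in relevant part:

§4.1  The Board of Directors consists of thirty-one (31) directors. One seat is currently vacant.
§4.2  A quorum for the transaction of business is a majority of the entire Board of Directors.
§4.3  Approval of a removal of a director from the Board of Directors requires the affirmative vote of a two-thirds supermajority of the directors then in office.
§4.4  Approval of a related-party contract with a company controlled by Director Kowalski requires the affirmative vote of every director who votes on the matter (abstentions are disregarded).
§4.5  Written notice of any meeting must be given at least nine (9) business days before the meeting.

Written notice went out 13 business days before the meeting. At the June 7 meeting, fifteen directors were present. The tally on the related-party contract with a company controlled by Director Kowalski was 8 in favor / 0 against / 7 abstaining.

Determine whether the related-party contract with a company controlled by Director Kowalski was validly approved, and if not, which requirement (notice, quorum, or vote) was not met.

Notice: 13 business days given; 9 required (13 ≥ 9). Satisfied.
Quorum: 15 present; quorum is 16. Not satisfied.
Vote: the related-party contract with a company controlled by Director Kowalski requires the unanimous vote of the votes cast (15 present − 7 abstaining = 8). Unanimous means all 8, so 8 affirmative votes are needed; 8 voted in favor. Satisfied. (Moot — without a quorum no business can be validly transacted.)

Invalid — quorum requirement not satisfied.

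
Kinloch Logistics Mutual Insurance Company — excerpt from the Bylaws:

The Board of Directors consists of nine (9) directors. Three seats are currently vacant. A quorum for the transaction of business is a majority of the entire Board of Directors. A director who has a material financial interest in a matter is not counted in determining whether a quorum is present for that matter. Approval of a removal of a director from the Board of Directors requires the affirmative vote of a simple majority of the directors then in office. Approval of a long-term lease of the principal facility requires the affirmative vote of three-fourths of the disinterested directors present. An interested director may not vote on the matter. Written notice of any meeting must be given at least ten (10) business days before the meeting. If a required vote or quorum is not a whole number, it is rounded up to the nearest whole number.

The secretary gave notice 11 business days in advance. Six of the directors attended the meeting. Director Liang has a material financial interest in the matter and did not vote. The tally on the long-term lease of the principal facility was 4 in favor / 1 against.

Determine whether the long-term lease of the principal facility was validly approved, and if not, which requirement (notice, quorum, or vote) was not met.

Notice: 11 business days given; 10 required (11 ≥ 10). Satisfied.
Quorum: 6 present, but the 1 interested director does not count, leaving 5. Quorum is 5. Satisfied.
Vote: the long-term lease of the principal facility requires three-fourths of the disinterested directors present (6 − 1 = 5). 3/4 of 5 = 3.75, rounded up to 4, so 4 affirmative votes are needed; 4 voted in favor. Satisfied.

Valid — all requirements satisfied.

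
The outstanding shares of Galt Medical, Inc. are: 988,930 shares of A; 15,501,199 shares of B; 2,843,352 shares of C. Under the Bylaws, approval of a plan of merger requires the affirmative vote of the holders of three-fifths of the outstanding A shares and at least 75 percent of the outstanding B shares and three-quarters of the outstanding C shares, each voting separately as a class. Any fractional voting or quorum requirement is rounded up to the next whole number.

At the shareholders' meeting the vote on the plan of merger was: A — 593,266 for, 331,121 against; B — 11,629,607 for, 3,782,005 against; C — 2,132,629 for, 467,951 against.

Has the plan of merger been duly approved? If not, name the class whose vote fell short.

Not approved — the A shares did not give the required vote.

A: 3/5 of 988930 = 593358; 593,358 required, 593,266 in favor — not approved.
B: 3/4 of 15501199 = 11625899.25, rounded up to 11625900; 11,625,900 required, 11,629,607 in favor — approved.
C: 3/4 of 2843352 = 2132514; 2,132,514 required, 2,132,629 in favor — approved.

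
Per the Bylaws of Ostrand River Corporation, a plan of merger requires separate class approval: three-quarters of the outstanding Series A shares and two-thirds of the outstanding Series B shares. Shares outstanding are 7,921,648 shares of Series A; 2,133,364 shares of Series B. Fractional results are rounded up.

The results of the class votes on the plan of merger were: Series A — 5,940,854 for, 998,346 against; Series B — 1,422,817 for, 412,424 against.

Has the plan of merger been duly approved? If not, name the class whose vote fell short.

Not approved — the Series A shares did not give the required vote.

Series A: 3/4 of 7921648 = 5941236; 5,941,236 required, 5,940,854 in favor — not approved.
Series B: 2/3 of 2133364 = 1422242.67, rounded up to 1422243; 1,422,243 required, 1,422,817 in favor — approved.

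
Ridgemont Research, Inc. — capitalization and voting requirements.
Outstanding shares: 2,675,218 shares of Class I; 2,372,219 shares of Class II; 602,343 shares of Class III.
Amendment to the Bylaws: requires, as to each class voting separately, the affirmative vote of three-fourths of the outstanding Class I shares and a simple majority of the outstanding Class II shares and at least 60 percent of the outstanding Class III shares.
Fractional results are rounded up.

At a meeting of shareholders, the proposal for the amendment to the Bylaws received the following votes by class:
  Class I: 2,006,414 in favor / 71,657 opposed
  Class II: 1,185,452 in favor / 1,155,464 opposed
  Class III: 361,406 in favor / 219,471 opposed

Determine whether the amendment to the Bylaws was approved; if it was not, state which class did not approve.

Class I: 3/4 of 2675218 = 2006413.50, rounded up to 2006414; 2,006,414 required, 2,006,414 in favor — approved.
Class II: a majority of 2372219 is 1186110; 1,186,110 required, 1,185,452 in favor — not approved.
Class III: 3/5 of 602343 = 361405.80, rounded up to 361406; 361,406 required, 361,406 in favor — approved.

Not approved — the Class II shares did not give the required vote.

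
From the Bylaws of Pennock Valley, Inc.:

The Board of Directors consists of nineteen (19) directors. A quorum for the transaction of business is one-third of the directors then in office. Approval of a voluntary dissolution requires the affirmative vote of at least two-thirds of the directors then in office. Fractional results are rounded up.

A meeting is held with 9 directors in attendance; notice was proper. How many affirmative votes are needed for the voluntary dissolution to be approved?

13

The voluntary dissolution requires two-thirds of the directors then in office (19).
2/3 of 19 = 12.67, rounded up to 13.
(Only 9 can vote, so the voluntary dissolution cannot pass at this meeting, but the required vote is still 13.)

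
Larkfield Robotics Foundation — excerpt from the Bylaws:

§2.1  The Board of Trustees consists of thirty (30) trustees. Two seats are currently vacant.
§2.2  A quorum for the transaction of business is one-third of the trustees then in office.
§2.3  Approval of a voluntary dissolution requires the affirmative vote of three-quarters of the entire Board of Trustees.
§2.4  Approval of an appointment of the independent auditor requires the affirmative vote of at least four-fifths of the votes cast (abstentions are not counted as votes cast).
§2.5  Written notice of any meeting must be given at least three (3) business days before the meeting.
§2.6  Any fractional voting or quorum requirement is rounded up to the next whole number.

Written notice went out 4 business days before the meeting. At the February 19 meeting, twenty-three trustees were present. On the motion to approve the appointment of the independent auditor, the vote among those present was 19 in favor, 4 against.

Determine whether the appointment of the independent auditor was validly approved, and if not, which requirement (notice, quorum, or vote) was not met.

Valid — all requirements satisfied.

Notice: 4 business days given; 3 required (4 ≥ 3). Satisfied.
Quorum: 23 present; quorum is 10. Satisfied.
Vote: the appointment of the independent auditor requires four-fifths of the votes cast (23). 4/5 of 23 = 18.40, rounded up to 19, so 19 affirmative votes are needed; 19 voted in favor. Satisfied.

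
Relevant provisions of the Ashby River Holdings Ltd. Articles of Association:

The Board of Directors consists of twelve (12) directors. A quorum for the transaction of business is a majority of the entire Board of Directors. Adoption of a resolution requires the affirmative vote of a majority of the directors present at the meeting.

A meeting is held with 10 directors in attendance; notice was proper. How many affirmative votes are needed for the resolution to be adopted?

The resolution requires a majority of the directors present (10).
A majority of 10 is 6.

6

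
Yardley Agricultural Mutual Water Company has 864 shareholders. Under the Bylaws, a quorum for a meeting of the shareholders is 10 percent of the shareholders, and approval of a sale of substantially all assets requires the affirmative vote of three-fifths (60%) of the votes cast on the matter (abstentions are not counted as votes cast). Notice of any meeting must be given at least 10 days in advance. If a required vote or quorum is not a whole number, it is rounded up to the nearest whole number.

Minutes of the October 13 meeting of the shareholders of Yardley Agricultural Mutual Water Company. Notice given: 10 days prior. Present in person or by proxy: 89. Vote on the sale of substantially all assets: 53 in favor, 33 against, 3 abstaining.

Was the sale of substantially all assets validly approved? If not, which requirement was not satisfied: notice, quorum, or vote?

Valid — all requirements satisfied.

Notice: 10 days given; 10 required. Satisfied.
Quorum: 10% of 864 = 86.40, rounded up to 87; 89 present. Satisfied.
Vote: requires three-fifths of the votes cast (89 − 3 abstaining = 86); 3/5 of 86 = 51.60, rounded up to 52, so 52 needed; 53 in favor. Satisfied.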